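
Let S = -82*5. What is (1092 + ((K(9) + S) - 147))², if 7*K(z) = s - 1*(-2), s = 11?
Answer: 14122564/49 ≈ 2.8822e+5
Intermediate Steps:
K(z) = 13/7 (K(z) = (11 - 1*(-2))/7 = (11 + 2)/7 = (⅐)*13 = 13/7)
S = -410
(1092 + ((K(9) + S) - 147))² = (1092 + ((13/7 - 410) - 147))² = (1092 + (-2857/7 - 147))² = (1092 - 3886/7)² = (3758/7)² = 14122564/49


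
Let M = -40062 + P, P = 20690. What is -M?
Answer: 19372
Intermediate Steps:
M = -19372 (M = -40062 + 20690 = -19372)
-M = -1*(-19372) = 19372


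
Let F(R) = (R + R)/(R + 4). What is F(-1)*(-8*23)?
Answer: 368/3 ≈ 122.67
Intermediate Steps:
F(R) = 2*R/(4 + R) (F(R) = (2*R)/(4 + R) = 2*R/(4 + R))
F(-1)*(-8*23) = (2*(-1)/(4 - 1))*(-8*23) = (2*(-1)/3)*(-184) = (2*(-1)*(⅓))*(-184) = -⅔*(-184) = 368/3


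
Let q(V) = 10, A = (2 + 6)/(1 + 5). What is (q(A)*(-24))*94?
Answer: -22560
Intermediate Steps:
A = 4/3 (A = 8/6 = 8*(1/6) = 4/3 ≈ 1.3333)
(q(A)*(-24))*94 = (10*(-24))*94 = -240*94 = -22560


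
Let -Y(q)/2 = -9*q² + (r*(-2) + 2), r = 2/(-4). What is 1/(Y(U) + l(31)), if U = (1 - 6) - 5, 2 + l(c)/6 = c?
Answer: 1/1968 ≈ 0.00050813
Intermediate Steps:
l(c) = -12 + 6*c
r = -½ (r = 2*(-¼) = -½ ≈ -0.50000)
U = -10 (U = -5 - 5 = -10)
Y(q) = -6 + 18*q² (Y(q) = -2*(-9*q² + (-½*(-2) + 2)) = -2*(-9*q² + (1 + 2)) = -2*(-9*q² + 3) = -2*(3 - 9*q²) = -6 + 18*q²)
1/(Y(U) + l(31)) = 1/((-6 + 18*(-10)²) + (-12 + 6*31)) = 1/((-6 + 18*100) + (-12 + 186)) = 1/((-6 + 1800) + 174) = 1/(1794 + 174) = 1/1968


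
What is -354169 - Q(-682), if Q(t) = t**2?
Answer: -819293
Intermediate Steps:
-354169 - Q(-682) = -354169 - 1*(-682)**2 = -354169 - 1*465124 = -354169 - 465124 = -819293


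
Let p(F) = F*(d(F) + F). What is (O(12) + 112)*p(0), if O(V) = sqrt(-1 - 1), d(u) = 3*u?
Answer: 0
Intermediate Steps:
O(V) = I*sqrt(2) (O(V) = sqrt(-2) = I*sqrt(2))
p(F) = 4*F**2 (p(F) = F*(3*F + F) = F*(4*F) = 4*F**2)
(O(12) + 112)*p(0) = (I*sqrt(2) + 112)*(4*0**2) = (112 + I*sqrt(2))*(4*0) = (112 + I*sqrt(2))*0 = 0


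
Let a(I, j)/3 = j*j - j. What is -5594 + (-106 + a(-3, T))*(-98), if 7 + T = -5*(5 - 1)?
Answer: -217470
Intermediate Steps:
T = -27 (T = -7 - 5*(5 - 1) = -7 - 5*4 = -7 - 20 = -27)
a(I, j) = -3*j + 3*j**2 (a(I, j) = 3*(j*j - j) = 3*(j**2 - j) = -3*j + 3*j**2)
-5594 + (-106 + a(-3, T))*(-98) = -5594 + (-106 + 3*(-27)*(-1 - 27))*(-98) = -5594 + (-106 + 3*(-27)*(-28))*(-98) = -5594 + (-106 + 2268)*(-98) = -5594 + 2162*(-98) = -5594 - 211876 = -217470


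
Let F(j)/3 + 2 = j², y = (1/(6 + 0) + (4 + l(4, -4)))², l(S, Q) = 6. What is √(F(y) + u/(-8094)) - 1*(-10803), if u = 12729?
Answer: 10803 + √75572166093411/48564 ≈ 10982.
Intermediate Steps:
y = 3721/36 (y = (1/(6 + 0) + (4 + 6))² = (1/6 + 10)² = (⅙ + 10)² = (61/6)² = 3721/36 ≈ 103.36)
F(j) = -6 + 3*j²
√(F(y) + u/(-8094)) - 1*(-10803) = √((-6 + 3*(3721/36)²) + 12729/(-8094)) - 1*(-10803) = √((-6 + 3*(13845841/1296)) + 12729*(-1/8094)) + 10803 = √((-6 + 13845841/432) - 4243/2698) + 10803 = √(13843249/432 - 4243/2698) + 10803 = √(18673626413/582768) + 10803 = √75572166093411/48564 + 10803 = 10803 + √75572166093411/48564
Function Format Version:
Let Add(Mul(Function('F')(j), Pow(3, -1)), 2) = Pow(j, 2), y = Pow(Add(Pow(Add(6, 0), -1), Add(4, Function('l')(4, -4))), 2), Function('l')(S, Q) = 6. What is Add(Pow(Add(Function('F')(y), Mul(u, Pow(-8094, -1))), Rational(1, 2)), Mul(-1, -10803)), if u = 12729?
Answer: Add(10803, Mul(Rational(1, 48564), Pow(75572166093411, Rational(1, 2)))) ≈ 10982.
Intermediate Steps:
y = Rational(3721, 36) (y = Pow(Add(Pow(Add(6, 0), -1), Add(4, 6)), 2) = Pow(Add(Pow(6, -1), 10), 2) = Pow(Add(Rational(1, 6), 10), 2) = Pow(Rational(61, 6), 2) = Rational(3721, 36) ≈ 103.36)
Function('F')(j) = Add(-6, Mul(3, Pow(j, 2)))
Add(Pow(Add(Function('F')(y), Mul(u, Pow(-8094, -1))), Rational(1, 2)), Mul(-1, -10803)) = Add(Pow(Add(Add(-6, Mul(3, Pow(Rational(3721, 36), 2))), Mul(12729, Pow(-8094, -1))), Rational(1, 2)), Mul(-1, -10803)) = Add(Pow(Add(Add(-6, Mul(3, Rational(13845841, 1296))), Mul(12729, Rational(-1, 8094))), Rational(1, 2)), 10803) = Add(Pow(Add(Add(-6, Rational(13845841, 432)), Rational(-4243, 2698)), Rational(1, 2)), 10803) = Add(Pow(Add(Rational(13843249, 432), Rational(-4243, 2698)), Rational(1, 2)), 10803) = Add(Pow(Rational(18673626413, 582768), Rational(1, 2)), 10803) = Add(Mul(Rational(1, 48564), Pow(75572166093411, Rational(1, 2))), 10803) = Add(10803, Mul(Rational(1, 48564), Pow(75572166093411, Rational(1, 2))))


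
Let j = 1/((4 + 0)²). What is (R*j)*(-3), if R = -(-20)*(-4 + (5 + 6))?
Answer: -105/4 ≈ -26.250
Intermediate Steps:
j = 1/16 (j = 1/(4²) = 1/16 ≈ 0.062500)
R = 140 (R = -(-20)*(-4 + 11) = -(-20)*7 = -4*(-35) = 140)
(R*j)*(-3) = (140*(1/16))*(-3) = (35/4)*(-3) = -105/4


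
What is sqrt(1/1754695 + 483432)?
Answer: sqrt(1488465152645416495)/1754695 ≈ 695.29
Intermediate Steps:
sqrt(1/1754695 + 483432) = sqrt(848275713241/1754695) = sqrt(1488465152645416495)/1754695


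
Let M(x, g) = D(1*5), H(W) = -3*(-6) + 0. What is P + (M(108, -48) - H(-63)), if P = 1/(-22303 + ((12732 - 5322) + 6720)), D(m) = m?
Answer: -106250/8173 ≈ -13.000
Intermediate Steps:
H(W) = 18 (H(W) = 18 + 0 = 18)
M(x, g) = 5 (M(x, g) = 1*5 = 5)
P = -1/8173 (P = 1/(-22303 + (7410 + 6720)) = 1/(-22303 + 14130) = 1/(-8173) = -1/8173 ≈ -0.00012235)
P + (M(108, -48) - H(-63)) = -1/8173 + (5 - 1*18) = -1/8173 + (5 - 18) = -1/8173 - 13 = -106250/8173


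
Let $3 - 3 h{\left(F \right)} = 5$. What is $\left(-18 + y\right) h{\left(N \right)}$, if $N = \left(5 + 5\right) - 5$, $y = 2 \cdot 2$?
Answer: $\frac{28}{3} \approx 9.3333$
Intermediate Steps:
$y = 4$
$N = 5$ ($N = 10 - 5 = 5$)
$h{\left(F \right)} = - \frac{2}{3}$ ($h{\left(F \right)} = 1 - \frac{5}{3} = - \frac{2}{3}$)
$\left(-18 + y\right) h{\left(N \right)} = \left(-18 + 4\right) \left(- \frac{2}{3}\right) = \left(-14\right) \left(- \frac{2}{3}\right) = \frac{28}{3}$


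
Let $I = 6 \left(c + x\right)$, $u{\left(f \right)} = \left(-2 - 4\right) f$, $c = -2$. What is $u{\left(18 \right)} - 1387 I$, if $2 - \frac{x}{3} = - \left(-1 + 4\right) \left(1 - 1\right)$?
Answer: $-33396$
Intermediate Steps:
$x = 6$ ($x = 6 - 3 \left(- \left(-1 + 4\right) \left(1 - 1\right)\right) = 6 - 3 \left(- 3 \cdot 0\right) = 6 - 3 \left(\left(-1\right) 0\right) = 6 - 0 = 6 + 0 = 6$)
$u{\left(f \right)} = - 6 f$
$I = 24$ ($I = 6 \left(-2 + 6\right) = 6 \cdot 4 = 24$)
$u{\left(18 \right)} - 1387 I = \left(-6\right) 18 - 1387 \cdot 24 = -108 - 33288 = -33396$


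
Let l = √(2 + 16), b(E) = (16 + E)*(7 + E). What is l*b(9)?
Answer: 1200*√2 ≈ 1697.1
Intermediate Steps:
b(E) = (7 + E)*(16 + E)
l = 3*√2 (l = √18 = 3*√2 ≈ 4.2426)
l*b(9) = (3*√2)*(112 + 9² + 23*9) = (3*√2)*(112 + 81 + 207) = (3*√2)*400 = 1200*√2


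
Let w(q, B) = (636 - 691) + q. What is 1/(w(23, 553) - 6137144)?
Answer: -1/6137176 ≈ -1.6294e-7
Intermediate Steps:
w(q, B) = -55 + q
1/(w(23, 553) - 6137144) = 1/((-55 + 23) - 6137144) = 1/(-32 - 6137144) = 1/(-6137176) = -1/6137176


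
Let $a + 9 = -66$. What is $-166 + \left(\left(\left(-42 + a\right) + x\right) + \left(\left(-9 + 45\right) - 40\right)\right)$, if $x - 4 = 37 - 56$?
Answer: $-302$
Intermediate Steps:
$a = -75$ ($a = -9 - 66 = -75$)
$x = -15$ ($x = 4 + \left(37 - 56\right) = 4 - 19 = -15$)
$-166 + \left(\left(\left(-42 + a\right) + x\right) + \left(\left(-9 + 45\right) - 40\right)\right) = -166 + \left(\left(\left(-42 - 75\right) - 15\right) + \left(\left(-9 + 45\right) - 40\right)\right) = -166 + \left(\left(-117 - 15\right) + \left(36 - 40\right)\right) = -166 - 136 = -302$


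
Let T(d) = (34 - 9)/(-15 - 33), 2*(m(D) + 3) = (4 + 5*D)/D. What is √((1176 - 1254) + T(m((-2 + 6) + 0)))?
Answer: I*√11307/12 ≈ 8.8612*I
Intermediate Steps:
m(D) = -3 + (4 + 5*D)/(2*D) (m(D) = -3 + ((4 + 5*D)/D)/2 = -3 + (4 + 5*D)/(2*D))
T(d) = -25/48 (T(d) = 25/(-48) = 25*(-1/48) = -25/48)
√((1176 - 1254) + T(m((-2 + 6) + 0))) = √((1176 - 1254) - 25/48) = √(-78 - 25/48) = √(-3769/48) = I*√11307/12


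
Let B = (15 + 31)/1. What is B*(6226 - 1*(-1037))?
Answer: 334098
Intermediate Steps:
B = 46 (B = 46*1 = 46)
B*(6226 - 1*(-1037)) = 46*(6226 - 1*(-1037)) = 46*(6226 + 1037) = 46*7263 = 334098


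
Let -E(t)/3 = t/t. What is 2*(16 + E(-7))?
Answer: 26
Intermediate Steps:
E(t) = -3 (E(t) = -3*t/t = -3*1 = -3)
2*(16 + E(-7)) = 2*(16 - 3) = 2*13 = 26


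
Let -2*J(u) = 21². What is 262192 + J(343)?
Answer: 523943/2 ≈ 2.6197e+5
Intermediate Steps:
J(u) = -441/2 (J(u) = -½*21² = -½*441 = -441/2)
262192 + J(343) = 262192 - 441/2 = 523943/2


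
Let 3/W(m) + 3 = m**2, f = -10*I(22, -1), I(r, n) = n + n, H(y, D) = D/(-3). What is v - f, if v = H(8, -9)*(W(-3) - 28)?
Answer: -205/2 ≈ -102.50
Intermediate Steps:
H(y, D) = -D/3 (H(y, D) = D*(-1/3) = -D/3)
I(r, n) = 2*n
f = 20 (f = -20*(-1) = -10*(-2) = 20)
W(m) = 3/(-3 + m**2)
v = -165/2 (v = (-1/3*(-9))*(3/(-3 + (-3)**2) - 28) = 3*(3/(-3 + 9) - 28) = 3*(3/6 - 28) = 3*(3*(1/6) - 28) = 3*(1/2 - 28) = 3*(-55/2) = -165/2 ≈ -82.500)
v - f = -165/2 - 1*20 = -165/2 - 20 = -205/2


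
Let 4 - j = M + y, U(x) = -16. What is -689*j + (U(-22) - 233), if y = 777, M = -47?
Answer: 499965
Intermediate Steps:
j = -726 (j = 4 - (-47 + 777) = 4 - 1*730 = 4 - 730 = -726)
-689*j + (U(-22) - 233) = -689*(-726) + (-16 - 233) = 500214 - 249 = 499965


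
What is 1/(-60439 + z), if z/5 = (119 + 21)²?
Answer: 1/37561 ≈ 2.6623e-5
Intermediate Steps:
z = 98000 (z = 5*(119 + 21)² = 5*140² = 5*19600 = 98000)
1/(-60439 + z) = 1/(-60439 + 98000) = 1/37561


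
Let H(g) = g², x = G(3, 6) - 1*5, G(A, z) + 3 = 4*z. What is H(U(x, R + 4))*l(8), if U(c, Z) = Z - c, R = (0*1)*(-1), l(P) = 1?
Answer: 144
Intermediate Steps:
R = 0 (R = 0*(-1) = 0)
G(A, z) = -3 + 4*z
x = 16 (x = (-3 + 4*6) - 1*5 = (-3 + 24) - 5 = 21 - 5 = 16)
H(U(x, R + 4))*l(8) = ((0 + 4) - 1*16)²*1 = (4 - 16)²*1 = (-12)²*1 = 144*1 = 144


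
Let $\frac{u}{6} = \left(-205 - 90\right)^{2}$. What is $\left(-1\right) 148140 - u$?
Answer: $-670290$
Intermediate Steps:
$u = 522150$ ($u = 6 \left(-205 - 90\right)^{2} = 6 \left(-295\right)^{2} = 6 \cdot 87025 = 522150$)
$\left(-1\right) 148140 - u = \left(-1\right) 148140 - 522150 = -148140 - 522150 = -670290$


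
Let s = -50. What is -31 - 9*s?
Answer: 419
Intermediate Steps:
-31 - 9*s = -31 - 9*(-50) = -31 + 450 = 419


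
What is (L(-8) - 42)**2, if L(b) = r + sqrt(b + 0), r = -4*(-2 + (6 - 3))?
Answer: 2108 - 184*I*sqrt(2) ≈ 2108.0 - 260.22*I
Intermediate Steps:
r = -4 (r = -4*(-2 + 3) = -4*1 = -4)
L(b) = -4 + sqrt(b) (L(b) = -4 + sqrt(b + 0) = -4 + sqrt(b))
(L(-8) - 42)**2 = ((-4 + sqrt(-8)) - 42)**2 = ((-4 + 2*I*sqrt(2)) - 42)**2 = (-46 + 2*I*sqrt(2))**2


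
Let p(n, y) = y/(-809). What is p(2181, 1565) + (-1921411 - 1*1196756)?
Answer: -2522598668/809 ≈ -3.1182e+6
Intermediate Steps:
p(n, y) = -y/809 (p(n, y) = y*(-1/809) = -y/809)
p(2181, 1565) + (-1921411 - 1*1196756) = -1/809*1565 + (-1921411 - 1*1196756) = -1565/809 + (-1921411 - 1196756) = -1565/809 - 3118167 = -2522598668/809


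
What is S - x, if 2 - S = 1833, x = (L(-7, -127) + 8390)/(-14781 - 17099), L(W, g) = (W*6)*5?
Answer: -2918205/1594 ≈ -1830.7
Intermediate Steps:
L(W, g) = 30*W (L(W, g) = (6*W)*5 = 30*W)
x = -409/1594 (x = (30*(-7) + 8390)/(-14781 - 17099) = (-210 + 8390)/(-31880) = 8180*(-1/31880) = -409/1594 ≈ -0.25659)
S = -1831 (S = 2 - 1*1833 = 2 - 1833 = -1831)
S - x = -1831 - 1*(-409/1594) = -1831 + 409/1594 = -2918205/1594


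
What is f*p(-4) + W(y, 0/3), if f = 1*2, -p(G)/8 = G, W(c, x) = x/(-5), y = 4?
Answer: 64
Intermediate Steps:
W(c, x) = -x/5 (W(c, x) = x*(-⅕) = -x/5)
p(G) = -8*G
f = 2
f*p(-4) + W(y, 0/3) = 2*(-8*(-4)) - 0/3 = 2*32 - 0/3 = 64 - ⅕*0 = 64 + 0 = 64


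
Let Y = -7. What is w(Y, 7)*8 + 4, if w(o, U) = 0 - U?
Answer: -52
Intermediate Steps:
w(o, U) = -U
w(Y, 7)*8 + 4 = -1*7*8 + 4 = -7*8 + 4 = -56 + 4 = -52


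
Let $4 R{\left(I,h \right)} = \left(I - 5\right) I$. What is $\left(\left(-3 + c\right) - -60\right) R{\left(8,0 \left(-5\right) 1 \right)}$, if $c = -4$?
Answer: $318$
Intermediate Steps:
$R{\left(I,h \right)} = \frac{I \left(-5 + I\right)}{4}$ ($R{\left(I,h \right)} = \frac{\left(I - 5\right) I}{4} = \frac{\left(-5 + I\right) I}{4} = \frac{I \left(-5 + I\right)}{4}$)
$\left(\left(-3 + c\right) - -60\right) R{\left(8,0 \left(-5\right) 1 \right)} = \left(\left(-3 - 4\right) - -60\right) \frac{1}{4} \cdot 8 \left(-5 + 8\right) = \left(-7 + 60\right) \frac{1}{4} \cdot 8 \cdot 3 = 53 \cdot 6 = 318$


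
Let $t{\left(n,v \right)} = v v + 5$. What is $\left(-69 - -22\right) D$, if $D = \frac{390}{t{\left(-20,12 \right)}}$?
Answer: $- \frac{18330}{149} \approx -123.02$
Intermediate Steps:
$t{\left(n,v \right)} = 5 + v^{2}$ ($t{\left(n,v \right)} = v^{2} + 5 = 5 + v^{2}$)
$D = \frac{390}{149}$ ($D = \frac{390}{5 + 12^{2}} = \frac{390}{5 + 144} = \frac{390}{149} \approx 2.6175$)
$\left(-69 - -22\right) D = \left(-69 - -22\right) \frac{390}{149} = \left(-69 + 22\right) \frac{390}{149} = \left(-47\right) \frac{390}{149} = - \frac{18330}{149}$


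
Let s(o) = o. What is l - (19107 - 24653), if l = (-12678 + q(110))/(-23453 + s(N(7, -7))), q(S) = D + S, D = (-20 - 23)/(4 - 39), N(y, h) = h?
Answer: 4554260437/821100 ≈ 5546.5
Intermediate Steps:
D = 43/35 (D = -43/(-35) = -43*(-1/35) = 43/35 ≈ 1.2286)
q(S) = 43/35 + S
l = 439837/821100 (l = (-12678 + (43/35 + 110))/(-23453 - 7) = (-12678 + 3893/35)/(-23460) = -439837/35*(-1/23460) = 439837/821100 ≈ 0.53567)
l - (19107 - 24653) = 439837/821100 - (19107 - 24653) = 439837/821100 - 1*(-5546) = 439837/821100 + 5546 = 4554260437/821100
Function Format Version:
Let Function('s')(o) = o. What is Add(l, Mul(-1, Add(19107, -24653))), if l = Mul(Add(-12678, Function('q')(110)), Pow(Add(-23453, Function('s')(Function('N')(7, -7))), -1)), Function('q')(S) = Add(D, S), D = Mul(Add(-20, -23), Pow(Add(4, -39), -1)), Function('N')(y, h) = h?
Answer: Rational(4554260437, 821100) ≈ 5546.5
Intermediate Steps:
D = Rational(43, 35) (D = Mul(-43, Pow(-35, -1)) = Mul(-43, Rational(-1, 35)) = Rational(43, 35) ≈ 1.2286)
Function('q')(S) = Add(Rational(43, 35), S)
l = Rational(439837, 821100) (l = Mul(Add(-12678, Add(Rational(43, 35), 110)), Pow(Add(-23453, -7), -1)) = Mul(Add(-12678, Rational(3893, 35)), Pow(-23460, -1)) = Mul(Rational(-439837, 35), Rational(-1, 23460)) = Rational(439837, 821100) ≈ 0.53567)
Add(l, Mul(-1, Add(19107, -24653))) = Add(Rational(439837, 821100), Mul(-1, Add(19107, -24653))) = Add(Rational(439837, 821100), Mul(-1, -5546)) = Add(Rational(439837, 821100), 5546) = Rational(4554260437, 821100)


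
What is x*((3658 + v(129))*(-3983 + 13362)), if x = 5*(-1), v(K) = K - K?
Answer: -171541910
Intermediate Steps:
v(K) = 0
x = -5
x*((3658 + v(129))*(-3983 + 13362)) = -5*(3658 + 0)*(-3983 + 13362) = -18290*9379 = -5*34308382 = -171541910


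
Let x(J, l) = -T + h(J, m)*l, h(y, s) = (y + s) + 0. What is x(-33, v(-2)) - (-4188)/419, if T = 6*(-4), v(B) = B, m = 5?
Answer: 37708/419 ≈ 89.995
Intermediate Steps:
h(y, s) = s + y (h(y, s) = (s + y) + 0 = s + y)
T = -24
x(J, l) = 24 + l*(5 + J) (x(J, l) = -1*(-24) + (5 + J)*l = 24 + l*(5 + J))
x(-33, v(-2)) - (-4188)/419 = (24 - 2*(5 - 33)) - (-4188)/419 = (24 - 2*(-28)) - (-4188)/419 = (24 + 56) - 1*(-4188/419) = 80 + 4188/419 = 37708/419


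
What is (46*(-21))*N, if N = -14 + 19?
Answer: -4830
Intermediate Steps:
N = 5
(46*(-21))*N = (46*(-21))*5 = -966*5 = -4830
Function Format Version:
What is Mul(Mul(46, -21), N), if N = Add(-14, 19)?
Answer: -4830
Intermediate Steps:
N = 5
Mul(Mul(46, -21), N) = Mul(Mul(46, -21), 5) = Mul(-966, 5) = -4830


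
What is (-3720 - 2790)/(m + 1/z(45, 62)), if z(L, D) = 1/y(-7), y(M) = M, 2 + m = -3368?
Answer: 6510/3377 ≈ 1.9277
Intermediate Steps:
m = -3370 (m = -2 - 3368 = -3370)
z(L, D) = -⅐ (z(L, D) = 1/(-7) = -⅐)
(-3720 - 2790)/(m + 1/z(45, 62)) = (-3720 - 2790)/(-3370 + 1/(-⅐)) = -6510/(-3370 - 7) = -6510/(-3377) = -6510*(-1/3377) = 6510/3377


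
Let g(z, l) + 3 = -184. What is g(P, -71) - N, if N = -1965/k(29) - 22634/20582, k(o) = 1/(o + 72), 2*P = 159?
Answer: 2040490215/10291 ≈ 1.9828e+5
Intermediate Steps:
P = 159/2 (P = (½)*159 = 159/2 ≈ 79.500)
g(z, l) = -187 (g(z, l) = -3 - 184 = -187)
k(o) = 1/(72 + o)
N = -2042414632/10291 (N = -1965/(1/(72 + 29)) - 22634/20582 = -1965/(1/101) - 22634*1/20582 = -1965/1/101 - 11317/10291 = -1965*101 - 11317/10291 = -198465 - 11317/10291 = -2042414632/10291 ≈ -1.9847e+5)
g(P, -71) - N = -187 - 1*(-2042414632/10291) = -187 + 2042414632/10291 = 2040490215/10291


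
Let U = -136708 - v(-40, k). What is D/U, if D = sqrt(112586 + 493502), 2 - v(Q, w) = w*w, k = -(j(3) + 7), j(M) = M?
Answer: -sqrt(151522)/68305 ≈ -0.0056988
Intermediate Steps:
k = -10 (k = -(3 + 7) = -1*10 = -10)
v(Q, w) = 2 - w**2 (v(Q, w) = 2 - w*w = 2 - w**2)
D = 2*sqrt(151522) (D = sqrt(606088) = 2*sqrt(151522) ≈ 778.52)
U = -136610 (U = -136708 - (2 - 1*(-10)**2) = -136708 - (2 - 1*100) = -136708 - (2 - 100) = -136708 - 1*(-98) = -136708 + 98 = -136610)
D/U = (2*sqrt(151522))/(-136610) = (2*sqrt(151522))*(-1/136610) = -sqrt(151522)/68305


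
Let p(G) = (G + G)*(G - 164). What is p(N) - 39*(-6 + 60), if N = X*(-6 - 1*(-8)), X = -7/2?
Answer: 288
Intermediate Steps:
X = -7/2 (X = -7*½ = -7/2 ≈ -3.5000)
N = -7 (N = -7*(-6 - 1*(-8))/2 = -7*(-6 + 8)/2 = -7/2*2 = -7)
p(G) = 2*G*(-164 + G) (p(G) = (2*G)*(-164 + G) = 2*G*(-164 + G))
p(N) - 39*(-6 + 60) = 2*(-7)*(-164 - 7) - 39*(-6 + 60) = 2*(-7)*(-171) - 39*54 = 2394 - 1*2106 = 2394 - 2106 = 288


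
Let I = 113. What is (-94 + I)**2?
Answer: 361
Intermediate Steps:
(-94 + I)**2 = (-94 + 113)**2 = 19**2 = 361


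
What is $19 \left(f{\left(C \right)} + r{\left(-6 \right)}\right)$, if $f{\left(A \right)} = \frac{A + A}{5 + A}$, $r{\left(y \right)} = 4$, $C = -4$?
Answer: $-76$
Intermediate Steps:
$f{\left(A \right)} = \frac{2 A}{5 + A}$
$19 \left(f{\left(C \right)} + r{\left(-6 \right)}\right) = 19 \left(2 \left(-4\right) \frac{1}{5 - 4} + 4\right) = 19 \left(2 \left(-4\right) 1^{-1} + 4\right) = 19 \left(2 \left(-4\right) 1 + 4\right) = 19 \left(-8 + 4\right) = 19 \left(-4\right) = -76$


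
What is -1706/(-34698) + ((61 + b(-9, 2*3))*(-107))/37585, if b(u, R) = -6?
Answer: -14007772/130412433 ≈ -0.10741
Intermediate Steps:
-1706/(-34698) + ((61 + b(-9, 2*3))*(-107))/37585 = -1706/(-34698) + ((61 - 6)*(-107))/37585 = -1706*(-1/34698) + (55*(-107))*(1/37585) = 853/17349 - 5885*1/37585 = 853/17349 - 1177/7517 = -14007772/130412433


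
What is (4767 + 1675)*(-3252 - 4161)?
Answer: -47754546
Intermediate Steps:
(4767 + 1675)*(-3252 - 4161) = 6442*(-7413) = -47754546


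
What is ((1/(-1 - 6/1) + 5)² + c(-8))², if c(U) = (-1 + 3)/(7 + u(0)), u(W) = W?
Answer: 1368900/2401 ≈ 570.14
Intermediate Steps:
c(U) = 2/7 (c(U) = (-1 + 3)/(7 + 0) = 2/7)
((1/(-1 - 6/1) + 5)² + c(-8))² = ((1/(-1 - 6/1) + 5)² + 2/7)² = ((1/(-1 - 6*1) + 5)² + 2/7)² = ((1/(-1 - 6) + 5)² + 2/7)² = ((1/(-7) + 5)² + 2/7)² = ((-⅐ + 5)² + 2/7)² = ((34/7)² + 2/7)² = (1156/49 + 2/7)² = (1170/49)² = 1368900/2401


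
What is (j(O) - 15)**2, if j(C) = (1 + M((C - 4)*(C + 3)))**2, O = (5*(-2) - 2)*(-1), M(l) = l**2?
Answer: 43010108558553796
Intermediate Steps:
O = 12 (O = (-10 - 2)*(-1) = -12*(-1) = 12)
j(C) = (1 + (-4 + C)**2*(3 + C)**2)**2 (j(C) = (1 + ((C - 4)*(C + 3))**2)**2 = (1 + ((-4 + C)*(3 + C))**2)**2 = (1 + (-4 + C)**2*(3 + C)**2)**2)
(j(O) - 15)**2 = ((1 + (12 + 12 - 1*12**2)**2)**2 - 15)**2 = ((1 + (12 + 12 - 1*144)**2)**2 - 15)**2 = ((1 + (12 + 12 - 144)**2)**2 - 15)**2 = ((1 + (-120)**2)**2 - 15)**2 = ((1 + 14400)**2 - 15)**2 = (14401**2 - 15)**2 = (207388801 - 15)**2 = 207388786**2 = 43010108558553796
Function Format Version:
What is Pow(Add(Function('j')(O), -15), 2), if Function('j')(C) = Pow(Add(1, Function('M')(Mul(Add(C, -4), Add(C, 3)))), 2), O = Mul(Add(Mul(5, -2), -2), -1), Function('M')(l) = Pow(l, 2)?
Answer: 43010108558553796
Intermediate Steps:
O = 12 (O = Mul(Add(-10, -2), -1) = Mul(-12, -1) = 12)
Function('j')(C) = Pow(Add(1, Mul(Pow(Add(-4, C), 2), Pow(Add(3, C), 2))), 2) (Function('j')(C) = Pow(Add(1, Pow(Mul(Add(C, -4), Add(C, 3)), 2)), 2) = Pow(Add(1, Pow(Mul(Add(-4, C), Add(3, C)), 2)), 2) = Pow(Add(1, Mul(Pow(Add(-4, C), 2), Pow(Add(3, C), 2))), 2))
Pow(Add(Function('j')(O), -15), 2) = Pow(Add(Pow(Add(1, Pow(Add(12, 12, Mul(-1, Pow(12, 2))), 2)), 2), -15), 2) = Pow(Add(Pow(Add(1, Pow(Add(12, 12, Mul(-1, 144)), 2)), 2), -15), 2) = Pow(Add(Pow(Add(1, Pow(Add(12, 12, -144), 2)), 2), -15), 2) = Pow(Add(Pow(Add(1, Pow(-120, 2)), 2), -15), 2) = Pow(Add(Pow(Add(1, 14400), 2), -15), 2) = Pow(Add(Pow(14401, 2), -15), 2) = Pow(Add(207388801, -15), 2) = Pow(207388786, 2) = 43010108558553796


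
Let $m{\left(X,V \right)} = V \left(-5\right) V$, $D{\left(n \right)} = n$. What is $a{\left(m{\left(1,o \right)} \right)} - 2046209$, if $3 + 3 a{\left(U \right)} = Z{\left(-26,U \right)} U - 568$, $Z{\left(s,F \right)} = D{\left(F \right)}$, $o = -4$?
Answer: $-2044266$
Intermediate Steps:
$Z{\left(s,F \right)} = F$
$m{\left(X,V \right)} = - 5 V^{2}$ ($m{\left(X,V \right)} = - 5 V V = - 5 V^{2}$)
$a{\left(U \right)} = - \frac{571}{3} + \frac{U^{2}}{3}$ ($a{\left(U \right)} = -1 + \frac{U U - 568}{3} = -1 + \frac{U^{2} - 568}{3} = -1 + \frac{-568 + U^{2}}{3} = -1 + \left(- \frac{568}{3} + \frac{U^{2}}{3}\right) = - \frac{571}{3} + \frac{U^{2}}{3}$)
$a{\left(m{\left(1,o \right)} \right)} - 2046209 = \left(- \frac{571}{3} + \frac{\left(- 5 \left(-4\right)^{2}\right)^{2}}{3}\right) - 2046209 = \left(- \frac{571}{3} + \frac{\left(\left(-5\right) 16\right)^{2}}{3}\right) - 2046209 = \left(- \frac{571}{3} + \frac{\left(-80\right)^{2}}{3}\right) - 2046209 = \left(- \frac{571}{3} + \frac{1}{3} \cdot 6400\right) - 2046209 = \left(- \frac{571}{3} + \frac{6400}{3}\right) - 2046209 = 1943 - 2046209 = -2044266$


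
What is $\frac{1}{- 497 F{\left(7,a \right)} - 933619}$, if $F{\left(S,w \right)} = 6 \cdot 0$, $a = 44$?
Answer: $- \frac{1}{933619} \approx -1.0711 \cdot 10^{-6}$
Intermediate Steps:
$F{\left(S,w \right)} = 0$
$\frac{1}{- 497 F{\left(7,a \right)} - 933619} = \frac{1}{\left(-497\right) 0 - 933619} = \frac{1}{0 - 933619} = \frac{1}{-933619} = - \frac{1}{933619}$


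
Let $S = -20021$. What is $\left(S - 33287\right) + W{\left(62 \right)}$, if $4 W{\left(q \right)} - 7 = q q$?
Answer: $- \frac{209381}{4} \approx -52345.0$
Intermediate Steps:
$W{\left(q \right)} = \frac{7}{4} + \frac{q^{2}}{4}$ ($W{\left(q \right)} = \frac{7}{4} + \frac{q q}{4} = \frac{7}{4} + \frac{q^{2}}{4}$)
$\left(S - 33287\right) + W{\left(62 \right)} = \left(-20021 - 33287\right) + \left(\frac{7}{4} + \frac{62^{2}}{4}\right) = -53308 + \left(\frac{7}{4} + \frac{1}{4} \cdot 3844\right) = -53308 + \left(\frac{7}{4} + 961\right) = -53308 + \frac{3851}{4} = - \frac{209381}{4}$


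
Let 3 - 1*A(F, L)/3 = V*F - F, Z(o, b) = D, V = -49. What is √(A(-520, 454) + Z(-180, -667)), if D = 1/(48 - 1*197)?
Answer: 2*I*√432869585/149 ≈ 279.27*I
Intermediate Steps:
D = -1/149 (D = 1/(48 - 197) = 1/(-149) = -1/149 ≈ -0.0067114)
Z(o, b) = -1/149
A(F, L) = 9 + 150*F (A(F, L) = 9 - 3*(-49*F - F) = 9 - (-150)*F = 9 + 150*F)
√(A(-520, 454) + Z(-180, -667)) = √((9 + 150*(-520)) - 1/149) = √((9 - 78000) - 1/149) = √(-77991 - 1/149) = √(-11620660/149) = 2*I*√432869585/149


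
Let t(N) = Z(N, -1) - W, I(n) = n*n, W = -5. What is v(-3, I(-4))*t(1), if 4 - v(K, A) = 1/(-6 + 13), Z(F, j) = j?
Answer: 108/7 ≈ 15.429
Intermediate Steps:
I(n) = n²
v(K, A) = 27/7 (v(K, A) = 4 - 1/(-6 + 13) = 4 - 1/7 = 4 - 1*⅐ = 4 - ⅐ = 27/7)
t(N) = 4 (t(N) = -1 - 1*(-5) = -1 + 5 = 4)
v(-3, I(-4))*t(1) = (27/7)*4 = 108/7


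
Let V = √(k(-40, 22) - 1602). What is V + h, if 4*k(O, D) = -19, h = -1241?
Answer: -1241 + I*√6427/2 ≈ -1241.0 + 40.084*I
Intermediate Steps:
k(O, D) = -19/4 (k(O, D) = (¼)*(-19) = -19/4)
V = I*√6427/2 (V = √(-19/4 - 1602) = √(-6427/4) = I*√6427/2 ≈ 40.084*I)
V + h = I*√6427/2 - 1241 = -1241 + I*√6427/2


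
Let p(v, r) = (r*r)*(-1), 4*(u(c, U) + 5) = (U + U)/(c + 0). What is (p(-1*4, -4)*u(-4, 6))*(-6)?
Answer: -552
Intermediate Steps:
u(c, U) = -5 + U/(2*c) (u(c, U) = -5 + ((U + U)/(c + 0))/4 = -5 + ((2*U)/c)/4 = -5 + (2*U/c)/4 = -5 + U/(2*c))
p(v, r) = -r² (p(v, r) = r²*(-1) = -r²)
(p(-1*4, -4)*u(-4, 6))*(-6) = ((-1*(-4)²)*(-5 + (½)*6/(-4)))*(-6) = ((-1*16)*(-5 + (½)*6*(-¼)))*(-6) = -16*(-5 - ¾)*(-6) = -16*(-23/4)*(-6) = 92*(-6) = -552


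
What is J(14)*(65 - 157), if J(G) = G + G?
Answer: -2576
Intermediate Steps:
J(G) = 2*G
J(14)*(65 - 157) = (2*14)*(65 - 157) = 28*(-92) = -2576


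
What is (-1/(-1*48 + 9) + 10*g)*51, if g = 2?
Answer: 13277/13 ≈ 1021.3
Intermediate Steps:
(-1/(-1*48 + 9) + 10*g)*51 = (-1/(-1*48 + 9) + 10*2)*51 = (-1/(-48 + 9) + 20)*51 = (-1/(-39) + 20)*51 = (-1*(-1/39) + 20)*51 = (1/39 + 20)*51 = (781/39)*51 = 13277/13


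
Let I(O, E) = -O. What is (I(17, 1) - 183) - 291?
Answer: -491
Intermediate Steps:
(I(17, 1) - 183) - 291 = (-1*17 - 183) - 291 = (-17 - 183) - 291 = -200 - 291 = -491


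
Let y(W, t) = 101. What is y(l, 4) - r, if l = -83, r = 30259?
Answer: -30158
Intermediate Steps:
y(l, 4) - r = 101 - 1*30259 = 101 - 30259 = -30158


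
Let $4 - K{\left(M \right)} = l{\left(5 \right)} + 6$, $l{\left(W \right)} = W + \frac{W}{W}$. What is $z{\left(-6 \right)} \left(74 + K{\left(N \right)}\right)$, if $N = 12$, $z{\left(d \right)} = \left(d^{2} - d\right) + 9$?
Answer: $3366$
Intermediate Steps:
$z{\left(d \right)} = 9 + d^{2} - d$
$l{\left(W \right)} = 1 + W$ ($l{\left(W \right)} = W + 1 = 1 + W$)
$K{\left(M \right)} = -8$ ($K{\left(M \right)} = 4 - \left(\left(1 + 5\right) + 6\right) = 4 - \left(6 + 6\right) = 4 - 12 = -8$)
$z{\left(-6 \right)} \left(74 + K{\left(N \right)}\right) = \left(9 + \left(-6\right)^{2} - -6\right) \left(74 - 8\right) = \left(9 + 36 + 6\right) 66 = 51 \cdot 66 = 3366$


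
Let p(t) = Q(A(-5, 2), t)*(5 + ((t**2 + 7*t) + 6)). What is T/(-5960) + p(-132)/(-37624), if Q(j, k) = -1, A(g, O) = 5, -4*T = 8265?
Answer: 17614615/22423904 ≈ 0.78553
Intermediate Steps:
T = -8265/4 (T = -1/4*8265 = -8265/4 ≈ -2066.3)
p(t) = -11 - t**2 - 7*t (p(t) = -(5 + ((t**2 + 7*t) + 6)) = -(5 + (6 + t**2 + 7*t)) = -(11 + t**2 + 7*t) = -11 - t**2 - 7*t)
T/(-5960) + p(-132)/(-37624) = -8265/4/(-5960) + (-11 - 1*(-132)**2 - 7*(-132))/(-37624) = -8265/4*(-1/5960) + (-11 - 1*17424 + 924)*(-1/37624) = 1653/4768 + (-11 - 17424 + 924)*(-1/37624) = 1653/4768 - 16511*(-1/37624) = 1653/4768 + 16511/37624 = 17614615/22423904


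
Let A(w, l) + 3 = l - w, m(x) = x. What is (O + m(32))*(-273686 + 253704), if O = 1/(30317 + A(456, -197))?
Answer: -18965975246/29661 ≈ -6.3943e+5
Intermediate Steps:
A(w, l) = -3 + l - w (A(w, l) = -3 + (l - w) = -3 + l - w)
O = 1/29661 (O = 1/(30317 + (-3 - 197 - 1*456)) = 1/(30317 + (-3 - 197 - 456)) = 1/(30317 - 656) = 1/29661 ≈ 3.3714e-5)
(O + m(32))*(-273686 + 253704) = (1/29661 + 32)*(-273686 + 253704) = (949153/29661)*(-19982) = -18965975246/29661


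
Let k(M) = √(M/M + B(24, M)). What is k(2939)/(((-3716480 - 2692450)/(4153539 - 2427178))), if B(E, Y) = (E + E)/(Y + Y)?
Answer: -1726361*√8708257/18835845270 ≈ -0.27047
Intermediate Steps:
B(E, Y) = E/Y (B(E, Y) = (2*E)/((2*Y)) = (2*E)*(1/(2*Y)) = E/Y)
k(M) = √(1 + 24/M) (k(M) = √(M/M + 24/M) = √(1 + 24/M))
k(2939)/(((-3716480 - 2692450)/(4153539 - 2427178))) = √((24 + 2939)/2939)/(((-3716480 - 2692450)/(4153539 - 2427178))) = √((1/2939)*2963)/((-6408930/1726361)) = √(2963/2939)/((-6408930*1/1726361)) = (√8708257/2939)/(-6408930/1726361) = (√8708257/2939)*(-1726361/6408930) = -1726361*√8708257/18835845270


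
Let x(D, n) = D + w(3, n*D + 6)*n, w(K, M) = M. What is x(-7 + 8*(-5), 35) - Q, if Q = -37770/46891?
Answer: -2692068322/46891 ≈ -57411.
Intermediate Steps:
Q = -37770/46891 (Q = -37770*1/46891 = -37770/46891 ≈ -0.80548)
x(D, n) = D + n*(6 + D*n) (x(D, n) = D + (n*D + 6)*n = D + (D*n + 6)*n = D + (6 + D*n)*n = D + n*(6 + D*n))
x(-7 + 8*(-5), 35) - Q = ((-7 + 8*(-5)) + 35*(6 + (-7 + 8*(-5))*35)) - 1*(-37770/46891) = ((-7 - 40) + 35*(6 + (-7 - 40)*35)) + 37770/46891 = (-47 + 35*(6 - 47*35)) + 37770/46891 = (-47 + 35*(6 - 1645)) + 37770/46891 = (-47 + 35*(-1639)) + 37770/46891 = (-47 - 57365) + 37770/46891 = -57412 + 37770/46891 = -2692068322/46891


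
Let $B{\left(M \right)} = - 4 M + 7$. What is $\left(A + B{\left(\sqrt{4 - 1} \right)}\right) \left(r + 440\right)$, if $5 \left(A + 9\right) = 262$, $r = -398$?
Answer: $\frac{10584}{5} - 168 \sqrt{3} \approx 1825.8$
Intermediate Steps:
$A = \frac{217}{5}$ ($A = -9 + \frac{1}{5} \cdot 262 = -9 + \frac{262}{5} = \frac{217}{5} \approx 43.4$)
$B{\left(M \right)} = 7 - 4 M$
$\left(A + B{\left(\sqrt{4 - 1} \right)}\right) \left(r + 440\right) = \left(\frac{217}{5} + \left(7 - 4 \sqrt{4 - 1}\right)\right) \left(-398 + 440\right) = \left(\frac{217}{5} + \left(7 - 4 \sqrt{3}\right)\right) 42 = \left(\frac{252}{5} - 4 \sqrt{3}\right) 42 = \frac{10584}{5} - 168 \sqrt{3}$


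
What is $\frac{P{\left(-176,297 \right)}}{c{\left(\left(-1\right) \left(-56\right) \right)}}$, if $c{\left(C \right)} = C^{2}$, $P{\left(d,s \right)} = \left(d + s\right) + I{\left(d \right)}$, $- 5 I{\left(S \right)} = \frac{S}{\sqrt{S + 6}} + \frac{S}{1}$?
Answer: $\frac{781}{15680} - \frac{11 i \sqrt{170}}{166600} \approx 0.049809 - 0.00086088 i$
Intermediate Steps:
$I{\left(S \right)} = - \frac{S}{5} - \frac{S}{5 \sqrt{6 + S}}$ ($I{\left(S \right)} = - \frac{\frac{S}{\sqrt{S + 6}} + \frac{S}{1}}{5} = - \frac{\frac{S}{\sqrt{6 + S}} + S 1}{5} = - \frac{\frac{S}{\sqrt{6 + S}} + S}{5} = - \frac{S + \frac{S}{\sqrt{6 + S}}}{5} = - \frac{S}{5} - \frac{S}{5 \sqrt{6 + S}}$)
$P{\left(d,s \right)} = s + \frac{4 d}{5} - \frac{d}{5 \sqrt{6 + d}}$ ($P{\left(d,s \right)} = \left(d + s\right) - \left(\frac{d}{5} + \frac{d}{5 \sqrt{6 + d}}\right) = s + \frac{4 d}{5} - \frac{d}{5 \sqrt{6 + d}}$)
$\frac{P{\left(-176,297 \right)}}{c{\left(\left(-1\right) \left(-56\right) \right)}} = \frac{297 + \frac{4}{5} \left(-176\right) - - \frac{176}{5 \sqrt{6 - 176}}}{\left(\left(-1\right) \left(-56\right)\right)^{2}} = \frac{297 - \frac{704}{5} - - \frac{176}{5 i \sqrt{170}}}{56^{2}} = \frac{297 - \frac{704}{5} - - \frac{176 \left(- \frac{i \sqrt{170}}{170}\right)}{5}}{3136} = \left(297 - \frac{704}{5} - \frac{88 i \sqrt{170}}{425}\right) \frac{1}{3136} = \left(\frac{781}{5} - \frac{88 i \sqrt{170}}{425}\right) \frac{1}{3136} = \frac{781}{15680} - \frac{11 i \sqrt{170}}{166600}$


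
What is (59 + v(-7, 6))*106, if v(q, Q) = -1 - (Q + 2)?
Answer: 5300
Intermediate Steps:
v(q, Q) = -3 - Q (v(q, Q) = -1 - (2 + Q) = -1 + (-2 - Q) = -3 - Q)
(59 + v(-7, 6))*106 = (59 + (-3 - 1*6))*106 = (59 + (-3 - 6))*106 = (59 - 9)*106 = 50*106 = 5300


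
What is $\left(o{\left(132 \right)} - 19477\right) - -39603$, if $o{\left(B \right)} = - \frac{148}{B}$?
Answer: $\frac{664121}{33} \approx 20125.0$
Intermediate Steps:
$\left(o{\left(132 \right)} - 19477\right) - -39603 = \left(- \frac{148}{132} - 19477\right) - -39603 = \left(\left(-148\right) \frac{1}{132} - 19477\right) + 39603 = \left(- \frac{37}{33} - 19477\right) + 39603 = - \frac{642778}{33} + 39603 = \frac{664121}{33}$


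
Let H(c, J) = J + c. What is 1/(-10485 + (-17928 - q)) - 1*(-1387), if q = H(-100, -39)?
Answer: 39216037/28274 ≈ 1387.0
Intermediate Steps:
q = -139 (q = -39 - 100 = -139)
1/(-10485 + (-17928 - q)) - 1*(-1387) = 1/(-10485 + (-17928 - 1*(-139))) - 1*(-1387) = 1/(-10485 + (-17928 + 139)) + 1387 = 1/(-10485 - 17789) + 1387 = 1/(-28274) + 1387 = -1/28274 + 1387 = 39216037/28274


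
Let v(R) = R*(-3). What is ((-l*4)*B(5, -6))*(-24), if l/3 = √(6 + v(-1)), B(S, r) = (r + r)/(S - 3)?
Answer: -5184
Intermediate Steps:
v(R) = -3*R
B(S, r) = 2*r/(-3 + S) (B(S, r) = (2*r)/(-3 + S) = 2*r/(-3 + S))
l = 9 (l = 3*√(6 - 3*(-1)) = 3*√(6 + 3) = 3*√9 = 3*3 = 9)
((-l*4)*B(5, -6))*(-24) = ((-1*9*4)*(2*(-6)/(-3 + 5)))*(-24) = ((-9*4)*(2*(-6)/2))*(-24) = -72*(-6)/2*(-24) = -36*(-6)*(-24) = 216*(-24) = -5184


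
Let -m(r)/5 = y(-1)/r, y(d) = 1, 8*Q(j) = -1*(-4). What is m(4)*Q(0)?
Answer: -5/8 ≈ -0.62500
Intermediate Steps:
Q(j) = ½ (Q(j) = (-1*(-4))/8 = (⅛)*4 = ½)
m(r) = -5/r
m(4)*Q(0) = -5/4*(½) = -5*¼*(½) = -5/4*½ = -5/8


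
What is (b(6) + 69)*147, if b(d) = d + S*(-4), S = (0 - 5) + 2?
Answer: 12789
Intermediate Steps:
S = -3 (S = -5 + 2 = -3)
b(d) = 12 + d (b(d) = d - 3*(-4) = d + 12 = 12 + d)
(b(6) + 69)*147 = ((12 + 6) + 69)*147 = (18 + 69)*147 = 87*147 = 12789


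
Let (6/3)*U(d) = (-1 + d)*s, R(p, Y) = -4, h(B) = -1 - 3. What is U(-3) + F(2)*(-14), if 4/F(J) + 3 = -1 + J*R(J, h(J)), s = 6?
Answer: -22/3 ≈ -7.3333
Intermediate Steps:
h(B) = -4
U(d) = -3 + 3*d (U(d) = ((-1 + d)*6)/2 = (-6 + 6*d)/2 = -3 + 3*d)
F(J) = 4/(-4 - 4*J) (F(J) = 4/(-3 + (-1 + J*(-4))) = 4/(-3 + (-1 - 4*J)) = 4/(-4 - 4*J))
U(-3) + F(2)*(-14) = (-3 + 3*(-3)) - 14/(-1 - 1*2) = (-3 - 9) - 14/(-1 - 2) = -12 - 14/(-3) = -12 - 1/3*(-14) = -12 + 14/3 = -22/3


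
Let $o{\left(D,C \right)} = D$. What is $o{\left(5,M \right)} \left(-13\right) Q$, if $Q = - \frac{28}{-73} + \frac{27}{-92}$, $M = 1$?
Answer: $- \frac{39325}{6716} \approx -5.8554$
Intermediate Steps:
$Q = \frac{605}{6716}$ ($Q = \left(-28\right) \left(- \frac{1}{73}\right) + 27 \left(- \frac{1}{92}\right) = \frac{28}{73} - \frac{27}{92} = \frac{605}{6716} \approx 0.090083$)
$o{\left(5,M \right)} \left(-13\right) Q = 5 \left(-13\right) \frac{605}{6716} = \left(-65\right) \frac{605}{6716} = - \frac{39325}{6716}$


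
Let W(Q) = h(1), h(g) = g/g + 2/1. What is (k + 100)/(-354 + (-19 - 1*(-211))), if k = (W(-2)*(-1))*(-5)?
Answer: -115/162 ≈ -0.70988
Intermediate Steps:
h(g) = 3 (h(g) = 1 + 2*1 = 1 + 2 = 3)
W(Q) = 3
k = 15 (k = (3*(-1))*(-5) = -3*(-5) = 15)
(k + 100)/(-354 + (-19 - 1*(-211))) = (15 + 100)/(-354 + (-19 - 1*(-211))) = 115/(-354 + (-19 + 211)) = 115/(-354 + 192) = 115/(-162) = 115*(-1/162) = -115/162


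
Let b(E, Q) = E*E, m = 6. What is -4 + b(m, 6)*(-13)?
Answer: -472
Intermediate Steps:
b(E, Q) = E**2
-4 + b(m, 6)*(-13) = -4 + 6**2*(-13) = -4 + 36*(-13) = -4 - 468 = -472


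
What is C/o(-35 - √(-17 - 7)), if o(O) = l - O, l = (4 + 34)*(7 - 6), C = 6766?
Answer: 493918/5353 - 13532*I*√6/5353 ≈ 92.269 - 6.1921*I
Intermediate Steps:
l = 38 (l = 38*1 = 38)
o(O) = 38 - O
C/o(-35 - √(-17 - 7)) = 6766/(38 - (-35 - √(-17 - 7))) = 6766/(38 - (-35 - √(-24))) = 6766/(38 - (-35 - 2*I*√6)) = 6766/(38 + (35 + 2*I*√6)) = 6766/(73 + 2*I*√6)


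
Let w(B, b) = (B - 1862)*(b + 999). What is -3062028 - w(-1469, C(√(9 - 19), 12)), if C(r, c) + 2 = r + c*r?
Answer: 258979 + 43303*I*√10 ≈ 2.5898e+5 + 1.3694e+5*I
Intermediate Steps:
C(r, c) = -2 + r + c*r (C(r, c) = -2 + (r + c*r) = -2 + r + c*r)
w(B, b) = (-1862 + B)*(999 + b)
-3062028 - w(-1469, C(√(9 - 19), 12)) = -3062028 - (-1860138 - 1862*(-2 + √(9 - 19) + 12*√(9 - 19)) + 999*(-1469) - 1469*(-2 + √(9 - 19) + 12*√(9 - 19))) = -3062028 - (-1860138 - 1862*(-2 + √(-10) + 12*√(-10)) - 1467531 - 1469*(-2 + √(-10) + 12*√(-10))) = -3062028 - (-1860138 - 1862*(-2 + I*√10 + 12*(I*√10)) - 1467531 - 1469*(-2 + I*√10 + 12*(I*√10))) = -3062028 - (-1860138 - 1862*(-2 + I*√10 + 12*I*√10) - 1467531 - 1469*(-2 + I*√10 + 12*I*√10)) = -3062028 - (-1860138 - 1862*(-2 + 13*I*√10) - 1467531 - 1469*(-2 + 13*I*√10)) = -3062028 - (-1860138 + (3724 - 24206*I*√10) - 1467531 + (2938 - 19097*I*√10)) = -3062028 - (-3321007 - 43303*I*√10) = -3062028 + (3321007 + 43303*I*√10) = 258979 + 43303*I*√10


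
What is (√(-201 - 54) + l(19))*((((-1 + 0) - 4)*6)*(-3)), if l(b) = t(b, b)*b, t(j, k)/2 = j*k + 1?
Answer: 1238040 + 90*I*√255 ≈ 1.238e+6 + 1437.2*I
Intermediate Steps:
t(j, k) = 2 + 2*j*k (t(j, k) = 2*(j*k + 1) = 2*(1 + j*k) = 2 + 2*j*k)
l(b) = b*(2 + 2*b²) (l(b) = (2 + 2*b*b)*b = (2 + 2*b²)*b = b*(2 + 2*b²))
(√(-201 - 54) + l(19))*((((-1 + 0) - 4)*6)*(-3)) = (√(-201 - 54) + 2*19*(1 + 19²))*((((-1 + 0) - 4)*6)*(-3)) = (√(-255) + 2*19*(1 + 361))*(((-1 - 4)*6)*(-3)) = (I*√255 + 2*19*362)*(-5*6*(-3)) = (I*√255 + 13756)*(-30*(-3)) = (13756 + I*√255)*90 = 1238040 + 90*I*√255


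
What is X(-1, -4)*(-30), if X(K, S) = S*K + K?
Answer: -90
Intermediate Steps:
X(K, S) = K + K*S (X(K, S) = K*S + K = K + K*S)
X(-1, -4)*(-30) = -(1 - 4)*(-30) = -1*(-3)*(-30) = 3*(-30) = -90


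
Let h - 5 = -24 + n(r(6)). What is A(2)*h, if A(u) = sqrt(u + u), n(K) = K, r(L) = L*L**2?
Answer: 394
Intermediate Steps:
r(L) = L**3
A(u) = sqrt(2)*sqrt(u) (A(u) = sqrt(2*u) = sqrt(2)*sqrt(u))
h = 197 (h = 5 + (-24 + 6**3) = 5 + (-24 + 216) = 5 + 192 = 197)
A(2)*h = (sqrt(2)*sqrt(2))*197 = 2*197 = 394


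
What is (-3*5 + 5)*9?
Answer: -90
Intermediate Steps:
(-3*5 + 5)*9 = (-15 + 5)*9 = -10*9 = -90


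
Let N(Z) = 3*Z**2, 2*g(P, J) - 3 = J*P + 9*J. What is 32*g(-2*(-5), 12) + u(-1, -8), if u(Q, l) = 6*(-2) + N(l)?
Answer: 3876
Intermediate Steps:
g(P, J) = 3/2 + 9*J/2 + J*P/2 (g(P, J) = 3/2 + (J*P + 9*J)/2 = 3/2 + (9*J + J*P)/2 = 3/2 + (9*J/2 + J*P/2) = 3/2 + 9*J/2 + J*P/2)
u(Q, l) = -12 + 3*l**2 (u(Q, l) = 6*(-2) + 3*l**2 = -12 + 3*l**2)
32*g(-2*(-5), 12) + u(-1, -8) = 32*(3/2 + (9/2)*12 + (1/2)*12*(-2*(-5))) + (-12 + 3*(-8)**2) = 32*(3/2 + 54 + (1/2)*12*10) + (-12 + 3*64) = 32*(3/2 + 54 + 60) + (-12 + 192) = 32*(231/2) + 180 = 3696 + 180 = 3876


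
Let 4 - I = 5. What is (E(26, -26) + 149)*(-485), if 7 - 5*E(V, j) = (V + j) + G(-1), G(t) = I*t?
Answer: -72847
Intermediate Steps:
I = -1 (I = 4 - 1*5 = 4 - 5 = -1)
G(t) = -t
E(V, j) = 6/5 - V/5 - j/5 (E(V, j) = 7/5 - ((V + j) - 1*(-1))/5 = 7/5 - ((V + j) + 1)/5 = 7/5 - (1 + V + j)/5 = 7/5 + (-⅕ - V/5 - j/5) = 6/5 - V/5 - j/5)
(E(26, -26) + 149)*(-485) = ((6/5 - ⅕*26 - ⅕*(-26)) + 149)*(-485) = ((6/5 - 26/5 + 26/5) + 149)*(-485) = (6/5 + 149)*(-485) = (751/5)*(-485) = -72847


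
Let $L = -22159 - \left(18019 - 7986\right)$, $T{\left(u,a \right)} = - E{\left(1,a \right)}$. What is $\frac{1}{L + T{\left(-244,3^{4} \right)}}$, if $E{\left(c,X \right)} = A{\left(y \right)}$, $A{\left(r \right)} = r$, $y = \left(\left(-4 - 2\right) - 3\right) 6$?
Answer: $- \frac{1}{32138} \approx -3.1116 \cdot 10^{-5}$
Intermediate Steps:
$y = -54$ ($y = \left(\left(-4 - 2\right) - 3\right) 6 = \left(-6 - 3\right) 6 = \left(-9\right) 6 = -54$)
$E{\left(c,X \right)} = -54$
$T{\left(u,a \right)} = 54$ ($T{\left(u,a \right)} = \left(-1\right) \left(-54\right) = 54$)
$L = -32192$ ($L = -22159 - \left(18019 - 7986\right) = -22159 - 10033 = -32192$)
$\frac{1}{L + T{\left(-244,3^{4} \right)}} = \frac{1}{-32192 + 54} = \frac{1}{-32138} = - \frac{1}{32138}$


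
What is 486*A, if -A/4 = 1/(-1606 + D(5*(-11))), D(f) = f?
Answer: 1944/1661 ≈ 1.1704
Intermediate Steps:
A = 4/1661 (A = -4/(-1606 + 5*(-11)) = -4/(-1606 - 55) = -4/(-1661) = -4*(-1/1661) = 4/1661 ≈ 0.0024082)
486*A = 486*(4/1661) = 1944/1661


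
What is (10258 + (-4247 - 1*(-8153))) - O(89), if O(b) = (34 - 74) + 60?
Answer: 14144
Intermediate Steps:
O(b) = 20 (O(b) = -40 + 60 = 20)
(10258 + (-4247 - 1*(-8153))) - O(89) = (10258 + (-4247 - 1*(-8153))) - 1*20 = (10258 + (-4247 + 8153)) - 20 = (10258 + 3906) - 20 = 14164 - 20 = 14144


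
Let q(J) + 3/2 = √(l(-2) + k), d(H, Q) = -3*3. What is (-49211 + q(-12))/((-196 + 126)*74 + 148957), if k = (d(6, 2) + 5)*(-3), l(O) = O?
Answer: -98425/287554 + √10/143777 ≈ -0.34226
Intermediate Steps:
d(H, Q) = -9
k = 12 (k = (-9 + 5)*(-3) = -4*(-3) = 12)
q(J) = -3/2 + √10 (q(J) = -3/2 + √(-2 + 12) = -3/2 + √10)
(-49211 + q(-12))/((-196 + 126)*74 + 148957) = (-49211 + (-3/2 + √10))/((-196 + 126)*74 + 148957) = (-98425/2 + √10)/(-70*74 + 148957) = (-98425/2 + √10)/(-5180 + 148957) = (-98425/2 + √10)/143777 = (-98425/2 + √10)*(1/143777) = -98425/287554 + √10/143777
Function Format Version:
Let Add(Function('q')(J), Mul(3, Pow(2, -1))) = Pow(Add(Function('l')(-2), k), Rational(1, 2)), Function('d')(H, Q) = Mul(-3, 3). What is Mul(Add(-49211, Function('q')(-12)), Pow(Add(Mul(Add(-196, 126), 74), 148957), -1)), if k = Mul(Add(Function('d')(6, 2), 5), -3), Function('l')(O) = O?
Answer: Add(Rational(-98425, 287554), Mul(Rational(1, 143777), Pow(10, Rational(1, 2)))) ≈ -0.34226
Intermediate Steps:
Function('d')(H, Q) = -9
k = 12 (k = Mul(Add(-9, 5), -3) = Mul(-4, -3) = 12)
Function('q')(J) = Add(Rational(-3, 2), Pow(10, Rational(1, 2))) (Function('q')(J) = Add(Rational(-3, 2), Pow(Add(-2, 12), Rational(1, 2))) = Add(Rational(-3, 2), Pow(10, Rational(1, 2))))
Mul(Add(-49211, Function('q')(-12)), Pow(Add(Mul(Add(-196, 126), 74), 148957), -1)) = Mul(Add(-49211, Add(Rational(-3, 2), Pow(10, Rational(1, 2)))), Pow(Add(Mul(Add(-196, 126), 74), 148957), -1)) = Mul(Add(Rational(-98425, 2), Pow(10, Rational(1, 2))), Pow(Add(Mul(-70, 74), 148957), -1)) = Mul(Add(Rational(-98425, 2), Pow(10, Rational(1, 2))), Pow(Add(-5180, 148957), -1)) = Mul(Add(Rational(-98425, 2), Pow(10, Rational(1, 2))), Pow(143777, -1)) = Mul(Add(Rational(-98425, 2), Pow(10, Rational(1, 2))), Rational(1, 143777)) = Add(Rational(-98425, 287554), Mul(Rational(1, 143777), Pow(10, Rational(1, 2))))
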